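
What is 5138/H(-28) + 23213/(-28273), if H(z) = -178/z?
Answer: 2031667479/2516297 ≈ 807.40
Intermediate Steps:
5138/H(-28) + 23213/(-28273) = 5138/((-178/(-28))) + 23213/(-28273) = 5138/((-178*(-1/28))) + 23213*(-1/28273) = 5138/(89/14) - 23213/28273 = 5138*(14/89) - 23213/28273 = 71932/89 - 23213/28273 = 2031667479/2516297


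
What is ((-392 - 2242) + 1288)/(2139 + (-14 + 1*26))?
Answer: -1346/2151 ≈ -0.62576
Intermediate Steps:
((-392 - 2242) + 1288)/(2139 + (-14 + 1*26)) = (-2634 + 1288)/(2139 + (-14 + 26)) = -1346/(2139 + 12) = -1346/2151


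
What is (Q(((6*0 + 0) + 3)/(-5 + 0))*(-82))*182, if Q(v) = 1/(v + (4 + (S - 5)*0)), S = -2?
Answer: -74620/17 ≈ -4389.4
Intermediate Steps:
Q(v) = 1/(4 + v) (Q(v) = 1/(v + (4 + (-2 - 5)*0)) = 1/(v + (4 - 7*0)) = 1/(v + (4 + 0)) = 1/(v + 4) = 1/(4 + v))
(Q(((6*0 + 0) + 3)/(-5 + 0))*(-82))*182 = (-82/(4 + ((6*0 + 0) + 3)/(-5 + 0)))*182 = (-82/(4 + ((0 + 0) + 3)/(-5)))*182 = (-82/(4 + (0 + 3)*(-1/5)))*182 = (-82/(4 + 3*(-1/5)))*182 = (-82/(4 - 3/5))*182 = (-82/(17/5))*182 = ((5/17)*(-82))*182 = -410/17*182 = -74620/17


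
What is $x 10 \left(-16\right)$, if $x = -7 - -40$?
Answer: $-5280$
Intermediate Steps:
$x = 33$ ($x = -7 + 40 = 33$)
$x 10 \left(-16\right) = 33 \cdot 10 \left(-16\right) = 330 \left(-16\right) = -5280$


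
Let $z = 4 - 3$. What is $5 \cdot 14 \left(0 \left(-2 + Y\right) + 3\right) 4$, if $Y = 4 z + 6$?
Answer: $840$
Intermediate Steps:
$z = 1$ ($z = 4 - 3 = 1$)
$Y = 10$ ($Y = 4 \cdot 1 + 6 = 4 + 6 = 10$)
$5 \cdot 14 \left(0 \left(-2 + Y\right) + 3\right) 4 = 5 \cdot 14 \left(0 \left(-2 + 10\right) + 3\right) 4 = 70 \left(0 \cdot 8 + 3\right) 4 = 70 \left(0 + 3\right) 4 = 70 \cdot 3 \cdot 4 = 70 \cdot 12 = 840$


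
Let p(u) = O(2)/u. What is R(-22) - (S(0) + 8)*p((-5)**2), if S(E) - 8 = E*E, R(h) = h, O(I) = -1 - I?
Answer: -502/25 ≈ -20.080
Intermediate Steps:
S(E) = 8 + E**2 (S(E) = 8 + E*E = 8 + E**2)
p(u) = -3/u (p(u) = (-1 - 1*2)/u = (-1 - 2)/u = -3/u)
R(-22) - (S(0) + 8)*p((-5)**2) = -22 - ((8 + 0**2) + 8)*(-3/((-5)**2)) = -22 - ((8 + 0) + 8)*(-3/25) = -22 - (8 + 8)*(-3*1/25) = -22 - 16*(-3)/25 = -22 - 1*(-48/25) = -22 + 48/25 = -502/25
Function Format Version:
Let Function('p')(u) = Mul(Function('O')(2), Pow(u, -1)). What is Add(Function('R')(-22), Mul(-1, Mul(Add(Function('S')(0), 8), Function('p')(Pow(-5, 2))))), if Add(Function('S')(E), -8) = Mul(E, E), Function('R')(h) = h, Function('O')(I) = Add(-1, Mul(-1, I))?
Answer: Rational(-502, 25) ≈ -20.080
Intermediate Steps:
Function('S')(E) = Add(8, Pow(E, 2)) (Function('S')(E) = Add(8, Mul(E, E)) = Add(8, Pow(E, 2)))
Function('p')(u) = Mul(-3, Pow(u, -1)) (Function('p')(u) = Mul(Add(-1, Mul(-1, 2)), Pow(u, -1)) = Mul(Add(-1, -2), Pow(u, -1)) = Mul(-3, Pow(u, -1)))
Add(Function('R')(-22), Mul(-1, Mul(Add(Function('S')(0), 8), Function('p')(Pow(-5, 2))))) = Add(-22, Mul(-1, Mul(Add(Add(8, Pow(0, 2)), 8), Mul(-3, Pow(Pow(-5, 2), -1))))) = Add(-22, Mul(-1, Mul(Add(Add(8, 0), 8), Mul(-3, Pow(25, -1))))) = Add(-22, Mul(-1, Mul(Add(8, 8), Mul(-3, Rational(1, 25))))) = Add(-22, Mul(-1, Mul(16, Rational(-3, 25)))) = Add(-22, Mul(-1, Rational(-48, 25))) = Add(-22, Rational(48, 25)) = Rational(-502, 25)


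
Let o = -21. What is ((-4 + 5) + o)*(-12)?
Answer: 240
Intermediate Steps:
((-4 + 5) + o)*(-12) = ((-4 + 5) - 21)*(-12) = (1 - 21)*(-12) = -20*(-12) = 240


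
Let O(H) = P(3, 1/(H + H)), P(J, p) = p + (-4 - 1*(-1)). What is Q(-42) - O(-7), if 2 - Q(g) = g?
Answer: 659/14 ≈ 47.071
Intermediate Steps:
P(J, p) = -3 + p (P(J, p) = p + (-4 + 1) = p - 3 = -3 + p)
Q(g) = 2 - g
O(H) = -3 + 1/(2*H) (O(H) = -3 + 1/(H + H) = -3 + 1/(2*H))
Q(-42) - O(-7) = (2 - 1*(-42)) - (-3 + (½)/(-7)) = (2 + 42) - (-3 + (½)*(-⅐)) = 44 - (-3 - 1/14) = 44 - 1*(-43/14) = 44 + 43/14 = 659/14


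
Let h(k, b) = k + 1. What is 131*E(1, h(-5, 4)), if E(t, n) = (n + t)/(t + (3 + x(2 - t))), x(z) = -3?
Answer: -393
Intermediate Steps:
h(k, b) = 1 + k
E(t, n) = (n + t)/t (E(t, n) = (n + t)/(t + (3 - 3)) = (n + t)/(t + 0) = (n + t)/t)
131*E(1, h(-5, 4)) = 131*(((1 - 5) + 1)/1) = 131*(1*(-4 + 1)) = 131*(1*(-3)) = 131*(-3) = -393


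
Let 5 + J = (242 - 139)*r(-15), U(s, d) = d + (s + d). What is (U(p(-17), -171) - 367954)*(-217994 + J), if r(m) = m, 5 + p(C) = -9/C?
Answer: 1374588694752/17 ≈ 8.0858e+10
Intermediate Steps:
p(C) = -5 - 9/C
U(s, d) = s + 2*d (U(s, d) = d + (d + s) = s + 2*d)
J = -1550 (J = -5 + (242 - 139)*(-15) = -5 + 103*(-15) = -5 - 1545 = -1550)
(U(p(-17), -171) - 367954)*(-217994 + J) = (((-5 - 9/(-17)) + 2*(-171)) - 367954)*(-217994 - 1550) = (((-5 - 9*(-1/17)) - 342) - 367954)*(-219544) = (((-5 + 9/17) - 342) - 367954)*(-219544) = ((-76/17 - 342) - 367954)*(-219544) = (-5890/17 - 367954)*(-219544) = -6261108/17*(-219544) = 1374588694752/17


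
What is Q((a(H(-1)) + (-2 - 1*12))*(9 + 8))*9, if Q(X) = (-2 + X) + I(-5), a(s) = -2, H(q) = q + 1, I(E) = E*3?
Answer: -2601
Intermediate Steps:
I(E) = 3*E
H(q) = 1 + q
Q(X) = -17 + X (Q(X) = (-2 + X) + 3*(-5) = (-2 + X) - 15 = -17 + X)
Q((a(H(-1)) + (-2 - 1*12))*(9 + 8))*9 = (-17 + (-2 + (-2 - 1*12))*(9 + 8))*9 = (-17 + (-2 + (-2 - 12))*17)*9 = (-17 + (-2 - 14)*17)*9 = (-17 - 16*17)*9 = (-17 - 272)*9 = -289*9 = -2601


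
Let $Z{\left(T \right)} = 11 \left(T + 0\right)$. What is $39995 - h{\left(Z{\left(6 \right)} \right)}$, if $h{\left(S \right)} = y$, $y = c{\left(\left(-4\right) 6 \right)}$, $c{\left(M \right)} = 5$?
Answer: $39990$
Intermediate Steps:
$Z{\left(T \right)} = 11 T$
$y = 5$
$h{\left(S \right)} = 5$
$39995 - h{\left(Z{\left(6 \right)} \right)} = 39995 - 5 = 39990$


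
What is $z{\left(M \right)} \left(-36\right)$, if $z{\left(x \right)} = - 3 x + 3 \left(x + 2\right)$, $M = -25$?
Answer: $-216$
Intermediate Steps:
$z{\left(x \right)} = 6$ ($z{\left(x \right)} = - 3 x + 3 \left(2 + x\right) = - 3 x + \left(6 + 3 x\right) = 6$)
$z{\left(M \right)} \left(-36\right) = 6 \left(-36\right) = -216$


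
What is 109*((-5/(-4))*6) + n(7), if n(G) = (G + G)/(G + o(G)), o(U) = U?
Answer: 1637/2 ≈ 818.50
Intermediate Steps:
n(G) = 1 (n(G) = (G + G)/(G + G) = (2*G)/((2*G)) = (2*G)*(1/(2*G)) = 1)
109*((-5/(-4))*6) + n(7) = 109*((-5/(-4))*6) + 1 = 109*(-¼*(-5)*6) + 1 = 109*((5/4)*6) + 1 = 109*(15/2) + 1 = 1635/2 + 1 = 1637/2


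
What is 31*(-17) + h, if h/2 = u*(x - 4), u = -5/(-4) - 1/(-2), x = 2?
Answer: -534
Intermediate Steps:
u = 7/4 (u = -5*(-¼) - 1*(-½) = 5/4 + ½ = 7/4 ≈ 1.7500)
h = -7 (h = 2*(7*(2 - 4)/4) = 2*((7/4)*(-2)) = 2*(-7/2) = -7)
31*(-17) + h = 31*(-17) - 7 = -527 - 7 = -534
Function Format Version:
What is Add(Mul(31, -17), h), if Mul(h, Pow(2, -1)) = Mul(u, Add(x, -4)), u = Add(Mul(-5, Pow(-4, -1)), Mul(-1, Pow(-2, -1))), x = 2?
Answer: -534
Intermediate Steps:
u = Rational(7, 4) (u = Add(Mul(-5, Rational(-1, 4)), Mul(-1, Rational(-1, 2))) = Add(Rational(5, 4), Rational(1, 2)) = Rational(7, 4) ≈ 1.7500)
h = -7 (h = Mul(2, Mul(Rational(7, 4), Add(2, -4))) = Mul(2, Mul(Rational(7, 4), -2)) = Mul(2, Rational(-7, 2)) = -7)
Add(Mul(31, -17), h) = Add(Mul(31, -17), -7) = Add(-527, -7) = -534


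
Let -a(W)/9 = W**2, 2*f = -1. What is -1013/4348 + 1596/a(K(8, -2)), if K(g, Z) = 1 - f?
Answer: -9279895/117396 ≈ -79.048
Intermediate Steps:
f = -1/2 (f = (1/2)*(-1) = -1/2 ≈ -0.50000)
K(g, Z) = 3/2 (K(g, Z) = 1 - 1*(-1/2) = 1 + 1/2 = 3/2)
a(W) = -9*W**2
-1013/4348 + 1596/a(K(8, -2)) = -1013/4348 + 1596/((-9*(3/2)**2)) = -1013*1/4348 + 1596/((-9*9/4)) = -1013/4348 + 1596/(-81/4) = -1013/4348 + 1596*(-4/81) = -1013/4348 - 2128/27 = -9279895/117396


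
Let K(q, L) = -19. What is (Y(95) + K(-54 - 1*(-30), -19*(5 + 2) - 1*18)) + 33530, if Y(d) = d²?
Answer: 42536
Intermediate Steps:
(Y(95) + K(-54 - 1*(-30), -19*(5 + 2) - 1*18)) + 33530 = (95² - 19) + 33530 = (9025 - 19) + 33530 = 9006 + 33530 = 42536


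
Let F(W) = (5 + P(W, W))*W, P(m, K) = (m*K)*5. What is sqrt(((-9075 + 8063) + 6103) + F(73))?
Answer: sqrt(1950541) ≈ 1396.6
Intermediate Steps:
P(m, K) = 5*K*m (P(m, K) = (K*m)*5 = 5*K*m)
F(W) = W*(5 + 5*W**2) (F(W) = (5 + 5*W*W)*W = (5 + 5*W**2)*W = W*(5 + 5*W**2))
sqrt(((-9075 + 8063) + 6103) + F(73)) = sqrt(((-9075 + 8063) + 6103) + 5*73*(1 + 73**2)) = sqrt((-1012 + 6103) + 5*73*(1 + 5329)) = sqrt(5091 + 5*73*5330) = sqrt(5091 + 1945450) = sqrt(1950541)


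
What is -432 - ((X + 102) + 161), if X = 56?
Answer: -751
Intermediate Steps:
-432 - ((X + 102) + 161) = -432 - ((56 + 102) + 161) = -432 - (158 + 161) = -432 - 1*319 = -432 - 319 = -751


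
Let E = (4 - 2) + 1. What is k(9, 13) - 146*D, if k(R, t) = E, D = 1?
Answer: -143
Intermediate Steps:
E = 3 (E = 2 + 1 = 3)
k(R, t) = 3
k(9, 13) - 146*D = 3 - 146*1 = 3 - 146 = -143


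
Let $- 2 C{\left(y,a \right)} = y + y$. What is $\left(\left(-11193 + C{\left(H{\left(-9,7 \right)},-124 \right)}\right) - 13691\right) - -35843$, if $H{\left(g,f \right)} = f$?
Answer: $10952$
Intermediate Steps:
$C{\left(y,a \right)} = - y$ ($C{\left(y,a \right)} = - \frac{y + y}{2} = - \frac{2 y}{2} = - y$)
$\left(\left(-11193 + C{\left(H{\left(-9,7 \right)},-124 \right)}\right) - 13691\right) - -35843 = \left(\left(-11193 - 7\right) - 13691\right) - -35843 = \left(\left(-11193 - 7\right) - 13691\right) + 35843 = \left(-11200 - 13691\right) + 35843 = -24891 + 35843 = 10952$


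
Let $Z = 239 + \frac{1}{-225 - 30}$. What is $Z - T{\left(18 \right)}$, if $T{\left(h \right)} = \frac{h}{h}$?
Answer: $\frac{60689}{255} \approx 238.0$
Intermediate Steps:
$T{\left(h \right)} = 1$
$Z = \frac{60944}{255}$ ($Z = 239 + \frac{1}{-255} = 239 - \frac{1}{255} = \frac{60944}{255} \approx 239.0$)
$Z - T{\left(18 \right)} = \frac{60944}{255} - 1 = \frac{60689}{255}$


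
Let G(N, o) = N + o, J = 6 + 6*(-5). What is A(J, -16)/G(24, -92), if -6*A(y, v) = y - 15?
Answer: -13/136 ≈ -0.095588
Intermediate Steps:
J = -24 (J = 6 - 30 = -24)
A(y, v) = 5/2 - y/6 (A(y, v) = -(y - 15)/6 = -(-15 + y)/6 = 5/2 - y/6)
A(J, -16)/G(24, -92) = (5/2 - ⅙*(-24))/(24 - 92) = (5/2 + 4)/(-68) = (13/2)*(-1/68) = -13/136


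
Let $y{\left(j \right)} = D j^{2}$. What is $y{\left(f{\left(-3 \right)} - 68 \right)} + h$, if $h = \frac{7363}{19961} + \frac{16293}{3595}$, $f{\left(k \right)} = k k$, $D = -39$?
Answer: $- \frac{9741686314847}{71759795} \approx -1.3575 \cdot 10^{5}$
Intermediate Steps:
$f{\left(k \right)} = k^{2}$
$y{\left(j \right)} = - 39 j^{2}$
$h = \frac{351694558}{71759795}$ ($h = 7363 \cdot \frac{1}{19961} + 16293 \cdot \frac{1}{3595} = \frac{7363}{19961} + \frac{16293}{3595} = \frac{351694558}{71759795} \approx 4.901$)
$y{\left(f{\left(-3 \right)} - 68 \right)} + h = - 39 \left(\left(-3\right)^{2} - 68\right)^{2} + \frac{351694558}{71759795} = - 39 \left(9 - 68\right)^{2} + \frac{351694558}{71759795} = - 39 \left(-59\right)^{2} + \frac{351694558}{71759795} = \left(-39\right) 3481 + \frac{351694558}{71759795} = -135759 + \frac{351694558}{71759795} = - \frac{9741686314847}{71759795}$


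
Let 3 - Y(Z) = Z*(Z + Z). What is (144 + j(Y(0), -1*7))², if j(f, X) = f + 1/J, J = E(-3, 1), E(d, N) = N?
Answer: 21904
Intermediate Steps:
J = 1
Y(Z) = 3 - 2*Z² (Y(Z) = 3 - Z*(Z + Z) = 3 - Z*2*Z = 3 - 2*Z²)
j(f, X) = 1 + f (j(f, X) = f + 1/1 = f + 1 = 1 + f)
(144 + j(Y(0), -1*7))² = (144 + (1 + (3 - 2*0²)))² = (144 + (1 + (3 - 2*0)))² = (144 + (1 + (3 + 0)))² = (144 + (1 + 3))² = (144 + 4)² = 148² = 21904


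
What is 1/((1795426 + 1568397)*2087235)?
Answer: 1/7021089099405 ≈ 1.4243e-13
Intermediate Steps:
1/((1795426 + 1568397)*2087235) = (1/2087235)/3363823 = (1/3363823)*(1/2087235) = 1/7021089099405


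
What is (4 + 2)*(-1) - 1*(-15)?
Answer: 9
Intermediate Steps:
(4 + 2)*(-1) - 1*(-15) = 6*(-1) + 15 = -6 + 15 = 9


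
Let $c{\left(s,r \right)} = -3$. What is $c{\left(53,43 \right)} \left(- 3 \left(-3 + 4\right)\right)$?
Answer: $9$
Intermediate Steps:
$c{\left(53,43 \right)} \left(- 3 \left(-3 + 4\right)\right) = - 3 \left(- 3 \left(-3 + 4\right)\right) = - 3 \left(\left(-3\right) 1\right) = \left(-3\right) \left(-3\right) = 9$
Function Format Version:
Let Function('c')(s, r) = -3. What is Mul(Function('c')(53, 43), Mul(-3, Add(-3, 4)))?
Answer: 9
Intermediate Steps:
Mul(Function('c')(53, 43), Mul(-3, Add(-3, 4))) = Mul(-3, Mul(-3, Add(-3, 4))) = Mul(-3, Mul(-3, 1)) = Mul(-3, -3) = 9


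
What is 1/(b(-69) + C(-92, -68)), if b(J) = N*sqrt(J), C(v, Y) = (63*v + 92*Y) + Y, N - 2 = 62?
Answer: -505/6132376 - I*sqrt(69)/2299641 ≈ -8.235e-5 - 3.6121e-6*I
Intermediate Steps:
N = 64 (N = 2 + 62 = 64)
C(v, Y) = 63*v + 93*Y
b(J) = 64*sqrt(J)
1/(b(-69) + C(-92, -68)) = 1/(64*sqrt(-69) + (63*(-92) + 93*(-68))) = 1/(64*(I*sqrt(69)) + (-5796 - 6324)) = 1/(64*I*sqrt(69) - 12120) = 1/(-12120 + 64*I*sqrt(69))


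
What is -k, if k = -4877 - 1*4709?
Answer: 9586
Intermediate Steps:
k = -9586 (k = -4877 - 4709 = -9586)
-k = -1*(-9586) = 9586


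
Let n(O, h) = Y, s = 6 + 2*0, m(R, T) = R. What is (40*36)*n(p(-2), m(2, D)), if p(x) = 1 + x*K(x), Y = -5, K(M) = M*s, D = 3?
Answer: -7200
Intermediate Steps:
s = 6 (s = 6 + 0 = 6)
K(M) = 6*M (K(M) = M*6 = 6*M)
p(x) = 1 + 6*x² (p(x) = 1 + x*(6*x) = 1 + 6*x²)
n(O, h) = -5
(40*36)*n(p(-2), m(2, D)) = (40*36)*(-5) = 1440*(-5) = -7200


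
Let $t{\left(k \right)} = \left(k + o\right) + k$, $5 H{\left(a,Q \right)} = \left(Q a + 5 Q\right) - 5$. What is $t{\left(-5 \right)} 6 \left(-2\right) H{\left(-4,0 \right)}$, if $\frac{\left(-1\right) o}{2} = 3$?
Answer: $-192$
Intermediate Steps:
$o = -6$ ($o = \left(-2\right) 3 = -6$)
$H{\left(a,Q \right)} = -1 + Q + \frac{Q a}{5}$ ($H{\left(a,Q \right)} = \frac{\left(Q a + 5 Q\right) - 5}{5} = \frac{\left(5 Q + Q a\right) - 5}{5} = \frac{-5 + 5 Q + Q a}{5} = -1 + Q + \frac{Q a}{5}$)
$t{\left(k \right)} = -6 + 2 k$ ($t{\left(k \right)} = \left(k - 6\right) + k = \left(-6 + k\right) + k = -6 + 2 k$)
$t{\left(-5 \right)} 6 \left(-2\right) H{\left(-4,0 \right)} = \left(-6 + 2 \left(-5\right)\right) 6 \left(-2\right) \left(-1 + 0 + \frac{1}{5} \cdot 0 \left(-4\right)\right) = \left(-6 - 10\right) \left(- 12 \left(-1 + 0 + 0\right)\right) = - 16 \left(\left(-12\right) \left(-1\right)\right) = \left(-16\right) 12 = -192$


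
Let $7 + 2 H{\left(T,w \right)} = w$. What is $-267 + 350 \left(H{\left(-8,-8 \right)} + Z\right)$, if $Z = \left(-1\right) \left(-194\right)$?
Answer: $65008$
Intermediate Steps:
$H{\left(T,w \right)} = - \frac{7}{2} + \frac{w}{2}$
$Z = 194$
$-267 + 350 \left(H{\left(-8,-8 \right)} + Z\right) = -267 + 350 \left(\left(- \frac{7}{2} + \frac{1}{2} \left(-8\right)\right) + 194\right) = -267 + 350 \left(\left(- \frac{7}{2} - 4\right) + 194\right) = -267 + 350 \left(- \frac{15}{2} + 194\right) = -267 + 350 \cdot \frac{373}{2} = -267 + 65275 = 65008$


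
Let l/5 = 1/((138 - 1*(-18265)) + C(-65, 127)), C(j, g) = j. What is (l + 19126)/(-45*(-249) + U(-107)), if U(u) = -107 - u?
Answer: 350732593/205477290 ≈ 1.7069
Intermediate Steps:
l = 5/18338 (l = 5/((138 - 1*(-18265)) - 65) = 5/((138 + 18265) - 65) = 5/(18403 - 65) = 5/18338 ≈ 0.00027266)
(l + 19126)/(-45*(-249) + U(-107)) = (5/18338 + 19126)/(-45*(-249) + (-107 - 1*(-107))) = 350732593/(18338*(11205 + (-107 + 107))) = 350732593/(18338*(11205 + 0)) = (350732593/18338)/11205 = (350732593/18338)*(1/11205) = 350732593/205477290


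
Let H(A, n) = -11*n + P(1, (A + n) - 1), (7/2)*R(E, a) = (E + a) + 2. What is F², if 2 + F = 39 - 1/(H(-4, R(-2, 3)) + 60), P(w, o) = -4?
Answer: 145323025/106276 ≈ 1367.4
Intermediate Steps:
R(E, a) = 4/7 + 2*E/7 + 2*a/7 (R(E, a) = 2*((E + a) + 2)/7 = 2*(2 + E + a)/7 = 4/7 + 2*E/7 + 2*a/7)
H(A, n) = -4 - 11*n (H(A, n) = -11*n - 4 = -4 - 11*n)
F = 12055/326 (F = -2 + (39 - 1/((-4 - 11*(4/7 + (2/7)*(-2) + (2/7)*3)) + 60)) = -2 + (39 - 1/((-4 - 11*(4/7 - 4/7 + 6/7)) + 60)) = -2 + (39 - 1/((-4 - 11*6/7) + 60)) = -2 + (39 - 1/((-4 - 66/7) + 60)) = -2 + (39 - 1/(-94/7 + 60)) = -2 + (39 - 1/326/7) = -2 + (39 - 1*7/326) = -2 + (39 - 7/326) = -2 + 12707/326 = 12055/326 ≈ 36.979)
F² = (12055/326)² = 145323025/106276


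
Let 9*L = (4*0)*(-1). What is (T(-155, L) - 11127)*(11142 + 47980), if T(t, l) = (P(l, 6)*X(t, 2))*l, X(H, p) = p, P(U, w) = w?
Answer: -657850494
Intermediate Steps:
L = 0 (L = ((4*0)*(-1))/9 = (0*(-1))/9 = (⅑)*0 = 0)
T(t, l) = 12*l (T(t, l) = (6*2)*l = 12*l)
(T(-155, L) - 11127)*(11142 + 47980) = (12*0 - 11127)*(11142 + 47980) = (0 - 11127)*59122 = -11127*59122 = -657850494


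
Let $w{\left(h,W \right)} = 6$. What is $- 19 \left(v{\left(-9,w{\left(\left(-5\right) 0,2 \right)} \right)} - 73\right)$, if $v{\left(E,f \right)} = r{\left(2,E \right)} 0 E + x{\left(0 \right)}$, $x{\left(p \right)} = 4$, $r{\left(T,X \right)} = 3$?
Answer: $1311$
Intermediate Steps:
$v{\left(E,f \right)} = 4$ ($v{\left(E,f \right)} = 3 \cdot 0 E + 4 = 0 E + 4 = 0 + 4 = 4$)
$- 19 \left(v{\left(-9,w{\left(\left(-5\right) 0,2 \right)} \right)} - 73\right) = - 19 \left(4 - 73\right) = \left(-19\right) \left(-69\right) = 1311$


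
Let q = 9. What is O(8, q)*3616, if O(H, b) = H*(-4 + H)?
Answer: 115712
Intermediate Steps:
O(8, q)*3616 = (8*(-4 + 8))*3616 = (8*4)*3616 = 32*3616 = 115712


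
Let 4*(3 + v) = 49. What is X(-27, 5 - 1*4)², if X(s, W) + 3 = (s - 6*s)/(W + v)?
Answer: 173889/1681 ≈ 103.44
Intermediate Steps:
v = 37/4 (v = -3 + (¼)*49 = -3 + 49/4 = 37/4 ≈ 9.2500)
X(s, W) = -3 - 5*s/(37/4 + W) (X(s, W) = -3 + (s - 6*s)/(W + 37/4) = -3 + (-5*s)/(37/4 + W) = -3 - 5*s/(37/4 + W))
X(-27, 5 - 1*4)² = ((-111 - 20*(-27) - 12*(5 - 1*4))/(37 + 4*(5 - 1*4)))² = ((-111 + 540 - 12*(5 - 4))/(37 + 4*(5 - 4)))² = ((-111 + 540 - 12*1)/(37 + 4*1))² = ((-111 + 540 - 12)/(37 + 4))² = (417/41)² = 173889/1681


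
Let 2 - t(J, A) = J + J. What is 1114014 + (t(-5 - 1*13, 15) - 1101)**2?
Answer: 2243983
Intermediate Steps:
t(J, A) = 2 - 2*J (t(J, A) = 2 - (J + J) = 2 - 2*J)
1114014 + (t(-5 - 1*13, 15) - 1101)**2 = 1114014 + ((2 - 2*(-5 - 1*13)) - 1101)**2 = 1114014 + ((2 - 2*(-5 - 13)) - 1101)**2 = 1114014 + ((2 - 2*(-18)) - 1101)**2 = 1114014 + ((2 + 36) - 1101)**2 = 1114014 + (38 - 1101)**2 = 1114014 + (-1063)**2 = 1114014 + 1129969 = 2243983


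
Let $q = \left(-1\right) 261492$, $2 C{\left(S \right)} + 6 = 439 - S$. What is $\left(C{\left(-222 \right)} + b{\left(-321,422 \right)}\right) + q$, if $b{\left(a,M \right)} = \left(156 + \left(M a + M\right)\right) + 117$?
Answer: $- \frac{791863}{2} \approx -3.9593 \cdot 10^{5}$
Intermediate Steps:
$b{\left(a,M \right)} = 273 + M + M a$ ($b{\left(a,M \right)} = \left(156 + \left(M + M a\right)\right) + 117 = \left(156 + M + M a\right) + 117 = 273 + M + M a$)
$C{\left(S \right)} = \frac{433}{2} - \frac{S}{2}$ ($C{\left(S \right)} = -3 + \frac{439 - S}{2} = -3 - \left(- \frac{439}{2} + \frac{S}{2}\right) = \frac{433}{2} - \frac{S}{2}$)
$q = -261492$
$\left(C{\left(-222 \right)} + b{\left(-321,422 \right)}\right) + q = \left(\left(\frac{433}{2} - -111\right) + \left(273 + 422 + 422 \left(-321\right)\right)\right) - 261492 = \left(\left(\frac{433}{2} + 111\right) + \left(273 + 422 - 135462\right)\right) - 261492 = \left(\frac{655}{2} - 134767\right) - 261492 = - \frac{268879}{2} - 261492 = - \frac{791863}{2}$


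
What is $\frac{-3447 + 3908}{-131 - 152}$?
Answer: $- \frac{461}{283} \approx -1.629$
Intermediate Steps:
$\frac{-3447 + 3908}{-131 - 152} = \frac{461}{-283} = 461 \left(- \frac{1}{283}\right) = - \frac{461}{283}$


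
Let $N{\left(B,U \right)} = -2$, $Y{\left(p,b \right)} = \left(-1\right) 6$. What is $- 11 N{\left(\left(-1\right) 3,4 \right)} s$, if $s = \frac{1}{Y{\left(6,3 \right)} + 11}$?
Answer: $\frac{22}{5} \approx 4.4$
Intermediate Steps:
$Y{\left(p,b \right)} = -6$
$s = \frac{1}{5}$ ($s = \frac{1}{-6 + 11} = \frac{1}{5} \approx 0.2$)
$- 11 N{\left(\left(-1\right) 3,4 \right)} s = \left(-11\right) \left(-2\right) \frac{1}{5} = 22 \cdot \frac{1}{5} = \frac{22}{5}$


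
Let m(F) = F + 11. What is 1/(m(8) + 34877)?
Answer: 1/34896 ≈ 2.8657e-5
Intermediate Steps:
m(F) = 11 + F
1/(m(8) + 34877) = 1/((11 + 8) + 34877) = 1/(19 + 34877) = 1/34896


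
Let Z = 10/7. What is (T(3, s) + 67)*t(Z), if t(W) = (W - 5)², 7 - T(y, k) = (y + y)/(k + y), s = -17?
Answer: 325625/343 ≈ 949.34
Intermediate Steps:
T(y, k) = 7 - 2*y/(k + y) (T(y, k) = 7 - (y + y)/(k + y) = 7 - 2*y/(k + y))
Z = 10/7 (Z = 10*(⅐) = 10/7 ≈ 1.4286)
t(W) = (-5 + W)²
(T(3, s) + 67)*t(Z) = ((5*3 + 7*(-17))/(-17 + 3) + 67)*(-5 + 10/7)² = ((15 - 119)/(-14) + 67)*(-25/7)² = (-1/14*(-104) + 67)*(625/49) = (52/7 + 67)*(625/49) = (521/7)*(625/49) = 325625/343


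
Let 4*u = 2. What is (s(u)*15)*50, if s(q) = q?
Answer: 375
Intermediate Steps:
u = 1/2 (u = (1/4)*2 = 1/2 ≈ 0.50000)
(s(u)*15)*50 = ((1/2)*15)*50 = (15/2)*50 = 375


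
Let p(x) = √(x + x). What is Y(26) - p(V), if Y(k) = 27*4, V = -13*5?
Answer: 108 - I*√130 ≈ 108.0 - 11.402*I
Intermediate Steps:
V = -65
p(x) = √2*√x (p(x) = √(2*x) = √2*√x)
Y(k) = 108
Y(26) - p(V) = 108 - √2*√(-65) = 108 - √2*I*√65 = 108 - I*√130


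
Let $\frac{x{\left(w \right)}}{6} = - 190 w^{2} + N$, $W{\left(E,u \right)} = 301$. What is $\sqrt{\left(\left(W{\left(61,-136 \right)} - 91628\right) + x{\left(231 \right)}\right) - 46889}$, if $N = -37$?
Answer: $3 i \sqrt{6774442} \approx 7808.3 i$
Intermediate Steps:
$x{\left(w \right)} = -222 - 1140 w^{2}$ ($x{\left(w \right)} = 6 \left(- 190 w^{2} - 37\right) = 6 \left(-37 - 190 w^{2}\right) = -222 - 1140 w^{2}$)
$\sqrt{\left(\left(W{\left(61,-136 \right)} - 91628\right) + x{\left(231 \right)}\right) - 46889} = \sqrt{\left(\left(301 - 91628\right) - \left(222 + 1140 \cdot 231^{2}\right)\right) - 46889} = \sqrt{\left(-91327 - 60831762\right) - 46889} = \sqrt{-60923089 - 46889} = \sqrt{-60969978} = 3 i \sqrt{6774442}$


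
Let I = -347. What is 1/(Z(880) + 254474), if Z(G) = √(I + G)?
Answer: 254474/64757016143 - √533/64757016143 ≈ 3.9293e-6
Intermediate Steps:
Z(G) = √(-347 + G)
1/(Z(880) + 254474) = 1/(√(-347 + 880) + 254474) = 1/(√533 + 254474) = 1/(254474 + √533)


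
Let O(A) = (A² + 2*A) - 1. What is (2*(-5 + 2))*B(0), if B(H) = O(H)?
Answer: 6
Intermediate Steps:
O(A) = -1 + A² + 2*A
B(H) = -1 + H² + 2*H
(2*(-5 + 2))*B(0) = (2*(-5 + 2))*(-1 + 0² + 2*0) = (2*(-3))*(-1 + 0 + 0) = -6*(-1) = 6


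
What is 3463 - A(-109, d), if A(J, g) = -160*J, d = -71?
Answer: -13977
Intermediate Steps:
3463 - A(-109, d) = 3463 - (-160)*(-109) = 3463 - 1*17440 = 3463 - 17440 = -13977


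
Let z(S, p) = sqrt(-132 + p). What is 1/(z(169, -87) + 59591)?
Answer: 59591/3551087500 - I*sqrt(219)/3551087500 ≈ 1.6781e-5 - 4.1674e-9*I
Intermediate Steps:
1/(z(169, -87) + 59591) = 1/(sqrt(-132 - 87) + 59591) = 1/(sqrt(-219) + 59591) = 1/(I*sqrt(219) + 59591) = 1/(59591 + I*sqrt(219))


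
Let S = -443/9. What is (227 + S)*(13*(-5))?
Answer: -104000/9 ≈ -11556.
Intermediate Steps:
S = -443/9 (S = -443*1/9 = -443/9 ≈ -49.222)
(227 + S)*(13*(-5)) = (227 - 443/9)*(13*(-5)) = (1600/9)*(-65) = -104000/9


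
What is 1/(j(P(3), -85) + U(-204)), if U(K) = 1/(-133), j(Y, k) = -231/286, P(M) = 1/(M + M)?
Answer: -3458/2819 ≈ -1.2267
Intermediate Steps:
P(M) = 1/(2*M)
j(Y, k) = -21/26 (j(Y, k) = -231*1/286 = -21/26)
U(K) = -1/133
1/(j(P(3), -85) + U(-204)) = 1/(-21/26 - 1/133) = 1/(-2819/3458) = -3458/2819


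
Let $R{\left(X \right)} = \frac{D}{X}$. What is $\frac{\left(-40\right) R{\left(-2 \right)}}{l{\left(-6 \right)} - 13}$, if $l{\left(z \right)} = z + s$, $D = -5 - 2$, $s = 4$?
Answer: $\frac{28}{3} \approx 9.3333$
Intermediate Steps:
$D = -7$ ($D = -5 - 2 = -7$)
$l{\left(z \right)} = 4 + z$ ($l{\left(z \right)} = z + 4 = 4 + z$)
$R{\left(X \right)} = - \frac{7}{X}$
$\frac{\left(-40\right) R{\left(-2 \right)}}{l{\left(-6 \right)} - 13} = \frac{\left(-40\right) \left(- \frac{7}{-2}\right)}{\left(4 - 6\right) - 13} = \frac{\left(-40\right) \left(\left(-7\right) \left(- \frac{1}{2}\right)\right)}{-2 - 13} = \frac{\left(-40\right) \frac{7}{2}}{-15} = \left(-140\right) \left(- \frac{1}{15}\right) = \frac{28}{3}$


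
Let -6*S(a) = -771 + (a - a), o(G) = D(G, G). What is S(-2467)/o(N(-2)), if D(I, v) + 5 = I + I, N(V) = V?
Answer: -257/18 ≈ -14.278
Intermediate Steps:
D(I, v) = -5 + 2*I (D(I, v) = -5 + (I + I) = -5 + 2*I)
o(G) = -5 + 2*G
S(a) = 257/2 (S(a) = -(-771 + (a - a))/6 = -(-771 + 0)/6 = -1/6*(-771) = 257/2)
S(-2467)/o(N(-2)) = 257/(2*(-5 + 2*(-2))) = 257/(2*(-5 - 4)) = (257/2)/(-9) = (257/2)*(-1/9) = -257/18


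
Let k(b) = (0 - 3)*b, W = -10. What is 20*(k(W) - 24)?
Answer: 120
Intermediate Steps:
k(b) = -3*b
20*(k(W) - 24) = 20*(-3*(-10) - 24) = 20*(30 - 24) = 20*6 = 120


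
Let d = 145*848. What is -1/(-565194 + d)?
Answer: 1/442234 ≈ 2.2612e-6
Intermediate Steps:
d = 122960
-1/(-565194 + d) = -1/(-565194 + 122960) = -1/(-442234) = -1*(-1/442234) = 1/442234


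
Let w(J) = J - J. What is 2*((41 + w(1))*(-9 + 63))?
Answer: 4428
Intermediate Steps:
w(J) = 0
2*((41 + w(1))*(-9 + 63)) = 2*((41 + 0)*(-9 + 63)) = 2*(41*54) = 2*2214 = 4428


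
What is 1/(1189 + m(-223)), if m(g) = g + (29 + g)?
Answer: 1/772 ≈ 0.0012953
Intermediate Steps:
m(g) = 29 + 2*g
1/(1189 + m(-223)) = 1/(1189 + (29 + 2*(-223))) = 1/(1189 + (29 - 446)) = 1/(1189 - 417) = 1/772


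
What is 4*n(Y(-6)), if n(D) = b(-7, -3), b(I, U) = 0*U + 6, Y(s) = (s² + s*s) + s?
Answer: 24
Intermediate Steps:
Y(s) = s + 2*s² (Y(s) = (s² + s²) + s = 2*s² + s = s + 2*s²)
b(I, U) = 6 (b(I, U) = 0 + 6 = 6)
n(D) = 6
4*n(Y(-6)) = 4*6 = 24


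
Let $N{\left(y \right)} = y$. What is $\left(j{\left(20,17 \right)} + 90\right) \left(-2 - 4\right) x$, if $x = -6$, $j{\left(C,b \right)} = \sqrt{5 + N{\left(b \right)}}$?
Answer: $3240 + 36 \sqrt{22} \approx 3408.9$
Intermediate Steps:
$j{\left(C,b \right)} = \sqrt{5 + b}$
$\left(j{\left(20,17 \right)} + 90\right) \left(-2 - 4\right) x = \left(\sqrt{5 + 17} + 90\right) \left(-2 - 4\right) \left(-6\right) = \left(\sqrt{22} + 90\right) \left(\left(-6\right) \left(-6\right)\right) = \left(90 + \sqrt{22}\right) 36 = 3240 + 36 \sqrt{22}$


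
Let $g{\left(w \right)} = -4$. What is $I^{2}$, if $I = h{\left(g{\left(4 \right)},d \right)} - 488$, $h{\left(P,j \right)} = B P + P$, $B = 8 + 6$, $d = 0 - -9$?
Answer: $300304$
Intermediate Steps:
$d = 9$ ($d = 0 + 9 = 9$)
$B = 14$
$h{\left(P,j \right)} = 15 P$ ($h{\left(P,j \right)} = 14 P + P = 15 P$)
$I = -548$ ($I = 15 \left(-4\right) - 488 = -60 - 488 = -548$)
$I^{2} = \left(-548\right)^{2} = 300304$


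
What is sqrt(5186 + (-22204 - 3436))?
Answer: I*sqrt(20454) ≈ 143.02*I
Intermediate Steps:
sqrt(5186 + (-22204 - 3436)) = sqrt(5186 - 25640) = sqrt(-20454) = I*sqrt(20454)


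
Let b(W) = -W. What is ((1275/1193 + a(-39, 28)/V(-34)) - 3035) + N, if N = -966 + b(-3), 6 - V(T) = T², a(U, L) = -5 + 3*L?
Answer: -5483684097/1371950 ≈ -3997.0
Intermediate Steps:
V(T) = 6 - T²
N = -963 (N = -966 - 1*(-3) = -966 + 3 = -963)
((1275/1193 + a(-39, 28)/V(-34)) - 3035) + N = ((1275/1193 + (-5 + 3*28)/(6 - 1*(-34)²)) - 3035) - 963 = ((1275*(1/1193) + (-5 + 84)/(6 - 1*1156)) - 3035) - 963 = ((1275/1193 + 79/(6 - 1156)) - 3035) - 963 = ((1275/1193 + 79/(-1150)) - 3035) - 963 = ((1275/1193 + 79*(-1/1150)) - 3035) - 963 = ((1275/1193 - 79/1150) - 3035) - 963 = (1372003/1371950 - 3035) - 963 = -4162496247/1371950 - 963 = -5483684097/1371950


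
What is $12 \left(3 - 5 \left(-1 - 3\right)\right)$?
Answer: $276$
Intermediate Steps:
$12 \left(3 - 5 \left(-1 - 3\right)\right) = 12 \left(3 - -20\right) = 12 \left(3 + 20\right) = 12 \cdot 23 = 276$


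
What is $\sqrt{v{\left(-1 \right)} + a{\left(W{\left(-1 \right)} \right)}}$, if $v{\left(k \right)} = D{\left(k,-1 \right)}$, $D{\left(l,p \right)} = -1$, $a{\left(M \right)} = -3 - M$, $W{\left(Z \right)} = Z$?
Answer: $i \sqrt{3} \approx 1.732 i$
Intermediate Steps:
$v{\left(k \right)} = -1$
$\sqrt{v{\left(-1 \right)} + a{\left(W{\left(-1 \right)} \right)}} = \sqrt{-1 - 2} = \sqrt{-3} = i \sqrt{3}$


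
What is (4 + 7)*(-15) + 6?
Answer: -159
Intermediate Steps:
(4 + 7)*(-15) + 6 = 11*(-15) + 6 = -165 + 6 = -159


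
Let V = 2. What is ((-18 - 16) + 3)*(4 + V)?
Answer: -186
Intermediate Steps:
((-18 - 16) + 3)*(4 + V) = ((-18 - 16) + 3)*(4 + 2) = (-34 + 3)*6 = -31*6 = -186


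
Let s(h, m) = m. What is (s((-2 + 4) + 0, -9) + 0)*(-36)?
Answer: 324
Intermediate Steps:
(s((-2 + 4) + 0, -9) + 0)*(-36) = (-9 + 0)*(-36) = -9*(-36) = 324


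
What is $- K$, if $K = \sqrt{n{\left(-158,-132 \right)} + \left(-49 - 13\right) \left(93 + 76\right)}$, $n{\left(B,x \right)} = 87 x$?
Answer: $- i \sqrt{21962} \approx - 148.2 i$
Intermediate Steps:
$K = i \sqrt{21962}$ ($K = \sqrt{87 \left(-132\right) + \left(-49 - 13\right) \left(93 + 76\right)} = \sqrt{-11484 + \left(-49 - 13\right) 169} = \sqrt{-11484 - 10478} = \sqrt{-21962} = i \sqrt{21962} \approx 148.2 i$)
$- K = - i \sqrt{21962}$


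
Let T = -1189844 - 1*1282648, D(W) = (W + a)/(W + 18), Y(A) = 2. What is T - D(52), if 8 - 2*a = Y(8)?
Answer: -34614899/14 ≈ -2.4725e+6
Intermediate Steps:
a = 3 (a = 4 - ½*2 = 4 - 1 = 3)
D(W) = (3 + W)/(18 + W) (D(W) = (W + 3)/(W + 18) = (3 + W)/(18 + W))
T = -2472492 (T = -1189844 - 1282648 = -2472492)
T - D(52) = -2472492 - (3 + 52)/(18 + 52) = -2472492 - 55/70 = -2472492 - (1/70)*55 = -2472492 - 11/14 = -34614899/14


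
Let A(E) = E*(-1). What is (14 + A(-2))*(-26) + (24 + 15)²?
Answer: 1105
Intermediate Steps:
A(E) = -E
(14 + A(-2))*(-26) + (24 + 15)² = (14 - 1*(-2))*(-26) + (24 + 15)² = (14 + 2)*(-26) + 39² = 16*(-26) + 1521 = -416 + 1521 = 1105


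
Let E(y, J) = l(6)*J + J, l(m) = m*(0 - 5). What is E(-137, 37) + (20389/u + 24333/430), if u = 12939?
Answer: -5646313253/5563770 ≈ -1014.8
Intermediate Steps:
l(m) = -5*m (l(m) = m*(-5) = -5*m)
E(y, J) = -29*J (E(y, J) = (-5*6)*J + J = -30*J + J = -29*J)
E(-137, 37) + (20389/u + 24333/430) = -29*37 + (20389/12939 + 24333/430) = -1073 + (20389*(1/12939) + 24333*(1/430)) = -1073 + (20389/12939 + 24333/430) = -1073 + 323611957/5563770 = -5646313253/5563770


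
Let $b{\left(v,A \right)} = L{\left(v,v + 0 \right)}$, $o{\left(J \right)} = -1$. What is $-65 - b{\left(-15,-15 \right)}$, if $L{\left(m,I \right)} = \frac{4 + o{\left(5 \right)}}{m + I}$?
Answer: $- \frac{649}{10} \approx -64.9$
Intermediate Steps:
$L{\left(m,I \right)} = \frac{3}{I + m}$ ($L{\left(m,I \right)} = \frac{4 - 1}{m + I} = \frac{3}{I + m}$)
$b{\left(v,A \right)} = \frac{3}{2 v}$ ($b{\left(v,A \right)} = \frac{3}{\left(v + 0\right) + v} = \frac{3}{v + v} = \frac{3}{2 v}$)
$-65 - b{\left(-15,-15 \right)} = -65 - \frac{3}{2 \left(-15\right)} = -65 - \frac{3}{2} \left(- \frac{1}{15}\right) = -65 - - \frac{1}{10} = -65 + \frac{1}{10} = - \frac{649}{10}$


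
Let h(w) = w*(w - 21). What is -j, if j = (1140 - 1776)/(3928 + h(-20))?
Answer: 159/1187 ≈ 0.13395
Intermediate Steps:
h(w) = w*(-21 + w)
j = -159/1187 (j = (1140 - 1776)/(3928 - 20*(-21 - 20)) = -636/(3928 - 20*(-41)) = -636/(3928 + 820) = -636/4748 = -636*1/4748 = -159/1187 ≈ -0.13395)
-j = -1*(-159/1187) = 159/1187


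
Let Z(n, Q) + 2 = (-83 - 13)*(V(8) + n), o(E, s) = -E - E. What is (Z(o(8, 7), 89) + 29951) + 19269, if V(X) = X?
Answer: 49986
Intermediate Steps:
o(E, s) = -2*E
Z(n, Q) = -770 - 96*n (Z(n, Q) = -2 + (-83 - 13)*(8 + n) = -2 - 96*(8 + n) = -2 + (-768 - 96*n) = -770 - 96*n)
(Z(o(8, 7), 89) + 29951) + 19269 = ((-770 - (-192)*8) + 29951) + 19269 = ((-770 - 96*(-16)) + 29951) + 19269 = ((-770 + 1536) + 29951) + 19269 = (766 + 29951) + 19269 = 30717 + 19269 = 49986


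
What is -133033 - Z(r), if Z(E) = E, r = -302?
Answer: -132731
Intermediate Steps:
-133033 - Z(r) = -133033 - 1*(-302) = -133033 + 302 = -132731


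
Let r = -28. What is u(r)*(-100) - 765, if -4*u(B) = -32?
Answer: -1565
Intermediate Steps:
u(B) = 8 (u(B) = -1/4*(-32) = 8)
u(r)*(-100) - 765 = 8*(-100) - 765 = -800 - 765 = -1565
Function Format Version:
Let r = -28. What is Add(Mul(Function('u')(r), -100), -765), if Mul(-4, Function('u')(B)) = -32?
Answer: -1565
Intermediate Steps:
Function('u')(B) = 8 (Function('u')(B) = Mul(Rational(-1, 4), -32) = 8)
Add(Mul(Function('u')(r), -100), -765) = Add(Mul(8, -100), -765) = Add(-800, -765) = -1565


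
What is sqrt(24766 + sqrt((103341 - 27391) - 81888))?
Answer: sqrt(24766 + I*sqrt(5938)) ≈ 157.37 + 0.245*I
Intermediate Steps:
sqrt(24766 + sqrt((103341 - 27391) - 81888)) = sqrt(24766 + sqrt(75950 - 81888)) = sqrt(24766 + sqrt(-5938)) = sqrt(24766 + I*sqrt(5938))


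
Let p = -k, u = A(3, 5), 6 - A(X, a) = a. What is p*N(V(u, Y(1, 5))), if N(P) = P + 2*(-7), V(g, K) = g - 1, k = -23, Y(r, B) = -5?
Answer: -322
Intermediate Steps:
A(X, a) = 6 - a
u = 1 (u = 6 - 1*5 = 6 - 5 = 1)
V(g, K) = -1 + g
p = 23 (p = -1*(-23) = 23)
N(P) = -14 + P (N(P) = P - 14 = -14 + P)
p*N(V(u, Y(1, 5))) = 23*(-14 + (-1 + 1)) = 23*(-14 + 0) = 23*(-14) = -322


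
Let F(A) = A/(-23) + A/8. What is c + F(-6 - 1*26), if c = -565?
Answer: -13055/23 ≈ -567.61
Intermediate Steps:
F(A) = 15*A/184 (F(A) = A*(-1/23) + A*(⅛) = -A/23 + A/8 = 15*A/184)
c + F(-6 - 1*26) = -565 + 15*(-6 - 1*26)/184 = -565 + 15*(-6 - 26)/184 = -565 + (15/184)*(-32) = -565 - 60/23 = -13055/23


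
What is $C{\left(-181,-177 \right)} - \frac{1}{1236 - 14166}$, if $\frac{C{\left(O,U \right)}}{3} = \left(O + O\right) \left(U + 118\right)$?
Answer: $\frac{828476821}{12930} \approx 64074.0$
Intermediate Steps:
$C{\left(O,U \right)} = 6 O \left(118 + U\right)$ ($C{\left(O,U \right)} = 3 \left(O + O\right) \left(U + 118\right) = 3 \cdot 2 O \left(118 + U\right) = 6 O \left(118 + U\right)$)
$C{\left(-181,-177 \right)} - \frac{1}{1236 - 14166} = 6 \left(-181\right) \left(118 - 177\right) - \frac{1}{1236 - 14166} = 6 \left(-181\right) \left(-59\right) - \frac{1}{-12930} = 64074 - - \frac{1}{12930} = 64074 + \frac{1}{12930} = \frac{828476821}{12930}$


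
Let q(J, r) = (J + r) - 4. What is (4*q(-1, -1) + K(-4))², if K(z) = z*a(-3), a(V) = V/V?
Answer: 784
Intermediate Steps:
a(V) = 1
q(J, r) = -4 + J + r
K(z) = z (K(z) = z*1 = z)
(4*q(-1, -1) + K(-4))² = (4*(-4 - 1 - 1) - 4)² = (4*(-6) - 4)² = (-24 - 4)² = (-28)² = 784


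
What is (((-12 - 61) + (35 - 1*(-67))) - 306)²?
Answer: 76729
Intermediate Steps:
(((-12 - 61) + (35 - 1*(-67))) - 306)² = ((-73 + (35 + 67)) - 306)² = ((-73 + 102) - 306)² = (29 - 306)² = (-277)² = 76729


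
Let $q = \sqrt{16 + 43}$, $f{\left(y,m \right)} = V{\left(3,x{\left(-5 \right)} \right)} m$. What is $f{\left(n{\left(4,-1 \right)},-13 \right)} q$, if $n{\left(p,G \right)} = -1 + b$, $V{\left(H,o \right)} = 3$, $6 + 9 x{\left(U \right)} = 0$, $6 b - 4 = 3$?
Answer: $- 39 \sqrt{59} \approx -299.56$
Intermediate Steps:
$b = \frac{7}{6}$ ($b = \frac{2}{3} + \frac{1}{6} \cdot 3 = \frac{2}{3} + \frac{1}{2} = \frac{7}{6} \approx 1.1667$)
$x{\left(U \right)} = - \frac{2}{3}$ ($x{\left(U \right)} = - \frac{2}{3} + \frac{1}{9} \cdot 0 = - \frac{2}{3} + 0 = - \frac{2}{3}$)
$n{\left(p,G \right)} = \frac{1}{6}$ ($n{\left(p,G \right)} = -1 + \frac{7}{6} = \frac{1}{6}$)
$f{\left(y,m \right)} = 3 m$
$q = \sqrt{59} \approx 7.6811$
$f{\left(n{\left(4,-1 \right)},-13 \right)} q = 3 \left(-13\right) \sqrt{59} = - 39 \sqrt{59}$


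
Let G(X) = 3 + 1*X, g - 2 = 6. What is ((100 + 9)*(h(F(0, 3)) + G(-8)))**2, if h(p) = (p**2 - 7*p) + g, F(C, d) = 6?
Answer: 106929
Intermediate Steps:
g = 8 (g = 2 + 6 = 8)
G(X) = 3 + X
h(p) = 8 + p**2 - 7*p (h(p) = (p**2 - 7*p) + 8 = 8 + p**2 - 7*p)
((100 + 9)*(h(F(0, 3)) + G(-8)))**2 = ((100 + 9)*((8 + 6**2 - 7*6) + (3 - 8)))**2 = (109*((8 + 36 - 42) - 5))**2 = (109*(2 - 5))**2 = (109*(-3))**2 = (-327)**2 = 106929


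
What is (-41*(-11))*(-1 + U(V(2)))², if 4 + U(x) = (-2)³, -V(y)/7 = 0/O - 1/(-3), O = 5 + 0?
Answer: 76219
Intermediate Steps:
O = 5
V(y) = -7/3 (V(y) = -7*(0/5 - 1/(-3)) = -7*(0*(⅕) - 1*(-⅓)) = -7*(0 + ⅓) = -7*⅓ = -7/3)
U(x) = -12 (U(x) = -4 + (-2)³ = -4 - 8 = -12)
(-41*(-11))*(-1 + U(V(2)))² = (-41*(-11))*(-1 - 12)² = 451*(-13)² = 451*169 = 76219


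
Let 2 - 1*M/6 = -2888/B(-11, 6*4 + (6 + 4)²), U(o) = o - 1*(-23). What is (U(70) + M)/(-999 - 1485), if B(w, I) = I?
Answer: -281/2852 ≈ -0.098527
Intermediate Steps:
U(o) = 23 + o (U(o) = o + 23 = 23 + o)
M = 4704/31 (M = 12 - (-17328)/(6*4 + (6 + 4)²) = 12 - (-17328)/(24 + 10²) = 12 - (-17328)/(24 + 100) = 12 - (-17328)/124 = 12 - 6*(-722/31) = 12 + 4332/31 = 4704/31 ≈ 151.74)
(U(70) + M)/(-999 - 1485) = ((23 + 70) + 4704/31)/(-999 - 1485) = (93 + 4704/31)/(-2484) = (7587/31)*(-1/2484) = -281/2852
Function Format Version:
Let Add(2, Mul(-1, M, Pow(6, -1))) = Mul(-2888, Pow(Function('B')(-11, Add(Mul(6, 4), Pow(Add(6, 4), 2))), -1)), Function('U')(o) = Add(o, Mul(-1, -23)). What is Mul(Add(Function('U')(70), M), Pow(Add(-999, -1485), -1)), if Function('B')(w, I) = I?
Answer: Rational(-281, 2852) ≈ -0.098527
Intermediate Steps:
Function('U')(o) = Add(23, o) (Function('U')(o) = Add(o, 23) = Add(23, o))
M = Rational(4704, 31) (M = Add(12, Mul(-6, Mul(-2888, Pow(Add(Mul(6, 4), Pow(Add(6, 4), 2)), -1)))) = Add(12, Mul(-6, Mul(-2888, Pow(Add(24, Pow(10, 2)), -1)))) = Add(12, Mul(-6, Mul(-2888, Pow(Add(24, 100), -1)))) = Add(12, Mul(-6, Mul(-2888, Pow(124, -1)))) = Add(12, Mul(-6, Mul(-2888, Rational(1, 124)))) = Add(12, Mul(-6, Rational(-722, 31))) = Add(12, Rational(4332, 31)) = Rational(4704, 31) ≈ 151.74)
Mul(Add(Function('U')(70), M), Pow(Add(-999, -1485), -1)) = Mul(Add(Add(23, 70), Rational(4704, 31)), Pow(Add(-999, -1485), -1)) = Mul(Add(93, Rational(4704, 31)), Pow(-2484, -1)) = Mul(Rational(7587, 31), Rational(-1, 2484)) = Rational(-281, 2852)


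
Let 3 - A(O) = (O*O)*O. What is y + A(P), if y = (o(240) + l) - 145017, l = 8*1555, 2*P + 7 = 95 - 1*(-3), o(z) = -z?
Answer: -1816083/8 ≈ -2.2701e+5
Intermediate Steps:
P = 91/2 (P = -7/2 + (95 - 1*(-3))/2 = -7/2 + (95 + 3)/2 = -7/2 + (1/2)*98 = -7/2 + 49 = 91/2 ≈ 45.500)
l = 12440
y = -132817 (y = (-1*240 + 12440) - 145017 = (-240 + 12440) - 145017 = 12200 - 145017 = -132817)
A(O) = 3 - O**3 (A(O) = 3 - O*O*O = 3 - O**2*O = 3 - O**3)
y + A(P) = -132817 + (3 - (91/2)**3) = -132817 + (3 - 1*753571/8) = -132817 + (3 - 753571/8) = -132817 - 753547/8 = -1816083/8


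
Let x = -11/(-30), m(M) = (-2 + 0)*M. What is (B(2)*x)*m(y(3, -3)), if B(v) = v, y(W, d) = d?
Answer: 22/5 ≈ 4.4000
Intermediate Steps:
m(M) = -2*M
x = 11/30 (x = -11*(-1/30) = 11/30 ≈ 0.36667)
(B(2)*x)*m(y(3, -3)) = (2*(11/30))*(-2*(-3)) = (11/15)*6 = 22/5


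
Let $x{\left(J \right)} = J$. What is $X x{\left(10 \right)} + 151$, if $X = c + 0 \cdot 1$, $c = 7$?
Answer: $221$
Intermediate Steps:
$X = 7$ ($X = 7 + 0 \cdot 1 = 7 + 0 = 7$)
$X x{\left(10 \right)} + 151 = 7 \cdot 10 + 151 = 70 + 151 = 221$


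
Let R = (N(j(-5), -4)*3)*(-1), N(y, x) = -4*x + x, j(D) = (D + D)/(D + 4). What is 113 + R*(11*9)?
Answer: -3451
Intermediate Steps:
j(D) = 2*D/(4 + D) (j(D) = (2*D)/(4 + D) = 2*D/(4 + D))
N(y, x) = -3*x
R = -36 (R = (-3*(-4)*3)*(-1) = (12*3)*(-1) = 36*(-1) = -36)
113 + R*(11*9) = 113 - 396*9 = 113 - 36*99 = 113 - 3564 = -3451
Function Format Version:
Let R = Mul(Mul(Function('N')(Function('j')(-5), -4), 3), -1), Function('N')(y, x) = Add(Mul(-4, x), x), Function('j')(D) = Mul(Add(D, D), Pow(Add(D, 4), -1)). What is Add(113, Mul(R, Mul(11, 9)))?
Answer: -3451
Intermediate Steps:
Function('j')(D) = Mul(2, D, Pow(Add(4, D), -1)) (Function('j')(D) = Mul(Mul(2, D), Pow(Add(4, D), -1)) = Mul(2, D, Pow(Add(4, D), -1)))
Function('N')(y, x) = Mul(-3, x)
R = -36 (R = Mul(Mul(Mul(-3, -4), 3), -1) = Mul(Mul(12, 3), -1) = Mul(36, -1) = -36)
Add(113, Mul(R, Mul(11, 9))) = Add(113, Mul(-36, Mul(11, 9))) = Add(113, Mul(-36, 99)) = Add(113, -3564) = -3451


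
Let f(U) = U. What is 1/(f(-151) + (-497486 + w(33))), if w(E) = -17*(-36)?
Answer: -1/497025 ≈ -2.0120e-6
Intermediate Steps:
w(E) = 612
1/(f(-151) + (-497486 + w(33))) = 1/(-151 + (-497486 + 612)) = 1/(-151 - 496874) = 1/(-497025) = -1/497025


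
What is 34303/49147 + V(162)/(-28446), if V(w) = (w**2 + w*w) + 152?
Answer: -805657471/699017781 ≈ -1.1526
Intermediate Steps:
V(w) = 152 + 2*w**2 (V(w) = (w**2 + w**2) + 152 = 2*w**2 + 152 = 152 + 2*w**2)
34303/49147 + V(162)/(-28446) = 34303/49147 + (152 + 2*162**2)/(-28446) = 34303*(1/49147) + (152 + 2*26244)*(-1/28446) = 34303/49147 + (152 + 52488)*(-1/28446) = 34303/49147 + 52640*(-1/28446) = 34303/49147 - 26320/14223 = -805657471/699017781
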